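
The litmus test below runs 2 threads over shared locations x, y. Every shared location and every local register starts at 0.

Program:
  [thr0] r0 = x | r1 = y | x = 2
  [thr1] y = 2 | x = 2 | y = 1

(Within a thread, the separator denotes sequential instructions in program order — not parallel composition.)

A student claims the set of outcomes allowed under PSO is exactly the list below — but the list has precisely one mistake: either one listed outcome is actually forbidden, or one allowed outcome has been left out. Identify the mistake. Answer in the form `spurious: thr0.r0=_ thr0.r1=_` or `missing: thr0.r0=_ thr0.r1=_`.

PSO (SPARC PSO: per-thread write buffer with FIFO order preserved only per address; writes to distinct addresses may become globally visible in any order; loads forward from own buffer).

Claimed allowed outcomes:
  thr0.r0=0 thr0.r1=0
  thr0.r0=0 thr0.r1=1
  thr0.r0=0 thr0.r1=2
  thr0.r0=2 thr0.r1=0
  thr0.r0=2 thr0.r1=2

outcome vector order: (thr0.r0,thr0.r1)
PSO: 6 outcomes — {<0 0>; <0 1>; <0 2>; <2 0>; <2 1>; <2 2>}
PSO∖claimed = {<2 1>}

missing: thr0.r0=2 thr0.r1=1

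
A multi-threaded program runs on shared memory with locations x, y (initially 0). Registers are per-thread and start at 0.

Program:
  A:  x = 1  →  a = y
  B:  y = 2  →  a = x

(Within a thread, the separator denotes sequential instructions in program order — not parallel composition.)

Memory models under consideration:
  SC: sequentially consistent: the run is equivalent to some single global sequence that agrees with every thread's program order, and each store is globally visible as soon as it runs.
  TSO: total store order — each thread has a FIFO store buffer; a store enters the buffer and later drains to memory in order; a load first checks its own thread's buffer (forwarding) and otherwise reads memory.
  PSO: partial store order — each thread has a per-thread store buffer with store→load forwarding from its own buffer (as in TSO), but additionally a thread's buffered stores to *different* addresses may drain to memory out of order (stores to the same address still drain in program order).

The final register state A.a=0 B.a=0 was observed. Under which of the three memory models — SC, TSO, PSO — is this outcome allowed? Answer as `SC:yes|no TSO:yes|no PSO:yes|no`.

outcome vector order: (A.a,B.a)
SC (3): <0 1> <2 0> <2 1>
TSO (4): <0 0> <0 1> <2 0> <2 1>
PSO (4): <0 0> <0 1> <2 0> <2 1>
target <0 0> ∈ {TSO,PSO}

SC:no TSO:yes PSO:yes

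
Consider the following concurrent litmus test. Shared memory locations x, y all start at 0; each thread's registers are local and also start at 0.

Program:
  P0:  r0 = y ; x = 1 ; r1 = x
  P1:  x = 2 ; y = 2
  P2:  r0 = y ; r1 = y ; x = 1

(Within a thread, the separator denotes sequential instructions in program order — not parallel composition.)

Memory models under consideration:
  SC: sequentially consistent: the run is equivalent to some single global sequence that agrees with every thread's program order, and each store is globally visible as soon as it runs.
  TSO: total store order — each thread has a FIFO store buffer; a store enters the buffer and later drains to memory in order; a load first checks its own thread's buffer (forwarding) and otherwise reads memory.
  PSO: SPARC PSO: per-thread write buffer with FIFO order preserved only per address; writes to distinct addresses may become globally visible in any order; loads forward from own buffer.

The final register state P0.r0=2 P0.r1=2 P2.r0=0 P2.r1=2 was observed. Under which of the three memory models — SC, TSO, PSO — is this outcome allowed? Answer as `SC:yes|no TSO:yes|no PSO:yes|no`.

outcome vector order: (P0.r0,P0.r1,P2.r0,P2.r1)
[SC] allowed = {<0 1 0 0>; <0 1 0 2>; <0 1 2 2>; <0 2 0 0>; <0 2 0 2>; <0 2 2 2>; <2 1 0 0>; <2 1 0 2>; <2 1 2 2>}
[TSO] allowed = {<0 1 0 0>; <0 1 0 2>; <0 1 2 2>; <0 2 0 0>; <0 2 0 2>; <0 2 2 2>; <2 1 0 0>; <2 1 0 2>; <2 1 2 2>}
[PSO] allowed = {<0 1 0 0>; <0 1 0 2>; <0 1 2 2>; <0 2 0 0>; <0 2 0 2>; <0 2 2 2>; <2 1 0 0>; <2 1 0 2>; <2 1 2 2>; <2 2 0 0>; <2 2 0 2>; <2 2 2 2>}
target <2 2 0 2> ∈ {PSO}

SC:no TSO:no PSO:yes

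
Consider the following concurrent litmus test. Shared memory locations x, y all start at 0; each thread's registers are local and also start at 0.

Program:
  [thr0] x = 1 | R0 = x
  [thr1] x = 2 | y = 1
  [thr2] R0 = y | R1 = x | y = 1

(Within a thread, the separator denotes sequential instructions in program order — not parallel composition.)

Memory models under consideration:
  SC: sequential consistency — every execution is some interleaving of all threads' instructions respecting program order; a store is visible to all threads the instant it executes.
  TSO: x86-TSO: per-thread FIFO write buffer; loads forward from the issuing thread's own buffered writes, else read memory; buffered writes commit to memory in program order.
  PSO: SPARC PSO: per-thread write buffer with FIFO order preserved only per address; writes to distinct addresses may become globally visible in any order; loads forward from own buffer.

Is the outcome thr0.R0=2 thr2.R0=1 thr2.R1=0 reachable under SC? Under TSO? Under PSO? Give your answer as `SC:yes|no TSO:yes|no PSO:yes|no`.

SC:no TSO:no PSO:yes

outcome vector order: (thr0.R0,thr2.R0,thr2.R1)
[SC] allowed = {1/0/0; 1/0/1; 1/0/2; 1/1/1; 1/1/2; 2/0/0; 2/0/1; 2/0/2; 2/1/2}
[TSO] allowed = {1/0/0; 1/0/1; 1/0/2; 1/1/1; 1/1/2; 2/0/0; 2/0/1; 2/0/2; 2/1/2}
[PSO] allowed = {1/0/0; 1/0/1; 1/0/2; 1/1/0; 1/1/1; 1/1/2; 2/0/0; 2/0/1; 2/0/2; 2/1/0; 2/1/1; 2/1/2}
target 2/1/0 ∈ {PSO}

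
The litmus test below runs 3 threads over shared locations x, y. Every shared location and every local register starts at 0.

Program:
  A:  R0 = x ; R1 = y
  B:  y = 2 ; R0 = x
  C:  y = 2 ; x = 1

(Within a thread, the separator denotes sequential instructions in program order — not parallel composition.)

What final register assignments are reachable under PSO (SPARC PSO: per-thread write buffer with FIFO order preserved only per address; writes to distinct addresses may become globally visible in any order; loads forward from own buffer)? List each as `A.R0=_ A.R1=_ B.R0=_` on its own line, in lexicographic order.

outcome vector order: (A.R0,A.R1,B.R0)
|PSO outcomes| = 8

A.R0=0 A.R1=0 B.R0=0
A.R0=0 A.R1=0 B.R0=1
A.R0=0 A.R1=2 B.R0=0
A.R0=0 A.R1=2 B.R0=1
A.R0=1 A.R1=0 B.R0=0
A.R0=1 A.R1=0 B.R0=1
A.R0=1 A.R1=2 B.R0=0
A.R0=1 A.R1=2 B.R0=1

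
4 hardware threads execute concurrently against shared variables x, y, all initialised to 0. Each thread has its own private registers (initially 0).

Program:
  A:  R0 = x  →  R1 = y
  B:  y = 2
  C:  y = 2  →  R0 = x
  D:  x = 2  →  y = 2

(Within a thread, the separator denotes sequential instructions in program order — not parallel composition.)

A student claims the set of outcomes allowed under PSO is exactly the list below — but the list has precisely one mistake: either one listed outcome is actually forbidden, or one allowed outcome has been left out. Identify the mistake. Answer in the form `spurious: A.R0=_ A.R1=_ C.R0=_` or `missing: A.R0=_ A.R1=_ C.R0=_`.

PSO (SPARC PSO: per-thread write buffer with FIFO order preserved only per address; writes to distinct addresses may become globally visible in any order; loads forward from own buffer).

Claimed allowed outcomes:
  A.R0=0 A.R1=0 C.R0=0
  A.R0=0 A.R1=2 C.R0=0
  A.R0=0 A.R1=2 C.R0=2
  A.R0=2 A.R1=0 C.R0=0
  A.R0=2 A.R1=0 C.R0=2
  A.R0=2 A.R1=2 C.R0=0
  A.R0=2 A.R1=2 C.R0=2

outcome vector order: (A.R0,A.R1,C.R0)
under PSO → 0/0/0 0/0/2 0/2/0 0/2/2 2/0/0 2/0/2 2/2/0 2/2/2
PSO∖claimed = {0/0/2}

missing: A.R0=0 A.R1=0 C.R0=2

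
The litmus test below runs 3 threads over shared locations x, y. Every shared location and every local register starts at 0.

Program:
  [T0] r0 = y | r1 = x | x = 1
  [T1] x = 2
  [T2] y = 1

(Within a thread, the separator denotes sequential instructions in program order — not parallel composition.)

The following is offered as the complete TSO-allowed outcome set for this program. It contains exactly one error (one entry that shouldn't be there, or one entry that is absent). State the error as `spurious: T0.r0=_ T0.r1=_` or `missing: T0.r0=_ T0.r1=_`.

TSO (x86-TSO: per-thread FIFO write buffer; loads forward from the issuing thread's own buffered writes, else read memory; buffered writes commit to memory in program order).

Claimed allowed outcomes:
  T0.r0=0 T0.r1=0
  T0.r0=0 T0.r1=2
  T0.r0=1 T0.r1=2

missing: T0.r0=1 T0.r1=0

outcome vector order: (T0.r0,T0.r1)
TSO (4): <0 0>, <0 2>, <1 0>, <1 2>
TSO∖claimed = {<1 0>}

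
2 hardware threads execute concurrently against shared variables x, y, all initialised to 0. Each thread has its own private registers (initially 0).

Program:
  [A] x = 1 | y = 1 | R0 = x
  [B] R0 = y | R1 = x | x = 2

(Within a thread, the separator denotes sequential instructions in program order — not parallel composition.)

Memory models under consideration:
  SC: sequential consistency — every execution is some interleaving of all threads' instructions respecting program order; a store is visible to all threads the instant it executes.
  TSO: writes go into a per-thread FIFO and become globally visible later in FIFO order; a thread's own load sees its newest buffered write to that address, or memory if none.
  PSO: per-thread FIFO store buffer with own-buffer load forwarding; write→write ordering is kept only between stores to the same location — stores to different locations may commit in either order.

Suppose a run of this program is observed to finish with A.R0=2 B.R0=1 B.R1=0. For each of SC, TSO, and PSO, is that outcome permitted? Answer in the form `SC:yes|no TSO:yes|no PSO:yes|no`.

outcome vector order: (A.R0,B.R0,B.R1)
SC (6): 1/0/0; 1/0/1; 1/1/1; 2/0/0; 2/0/1; 2/1/1
TSO (6): 1/0/0; 1/0/1; 1/1/1; 2/0/0; 2/0/1; 2/1/1
PSO (8): 1/0/0; 1/0/1; 1/1/0; 1/1/1; 2/0/0; 2/0/1; 2/1/0; 2/1/1
target 2/1/0 ∈ {PSO}

SC:no TSO:no PSO:yes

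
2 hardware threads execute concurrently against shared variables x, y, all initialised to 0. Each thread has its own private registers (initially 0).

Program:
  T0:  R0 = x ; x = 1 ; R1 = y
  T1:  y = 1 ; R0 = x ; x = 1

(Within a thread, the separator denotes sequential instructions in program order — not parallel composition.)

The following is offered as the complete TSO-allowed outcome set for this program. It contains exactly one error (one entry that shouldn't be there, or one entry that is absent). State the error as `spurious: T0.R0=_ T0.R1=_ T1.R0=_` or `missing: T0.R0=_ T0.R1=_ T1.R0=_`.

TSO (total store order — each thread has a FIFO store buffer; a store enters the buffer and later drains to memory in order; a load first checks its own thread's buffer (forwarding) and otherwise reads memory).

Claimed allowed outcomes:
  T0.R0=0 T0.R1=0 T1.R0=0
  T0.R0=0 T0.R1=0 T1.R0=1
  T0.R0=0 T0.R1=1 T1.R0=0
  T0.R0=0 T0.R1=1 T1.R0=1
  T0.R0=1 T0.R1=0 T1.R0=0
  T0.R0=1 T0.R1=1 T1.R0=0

outcome vector order: (T0.R0,T0.R1,T1.R0)
[TSO] allowed = {0/0/0, 0/0/1, 0/1/0, 0/1/1, 1/1/0}
claimed∖TSO = {1/0/0}

spurious: T0.R0=1 T0.R1=0 T1.R0=0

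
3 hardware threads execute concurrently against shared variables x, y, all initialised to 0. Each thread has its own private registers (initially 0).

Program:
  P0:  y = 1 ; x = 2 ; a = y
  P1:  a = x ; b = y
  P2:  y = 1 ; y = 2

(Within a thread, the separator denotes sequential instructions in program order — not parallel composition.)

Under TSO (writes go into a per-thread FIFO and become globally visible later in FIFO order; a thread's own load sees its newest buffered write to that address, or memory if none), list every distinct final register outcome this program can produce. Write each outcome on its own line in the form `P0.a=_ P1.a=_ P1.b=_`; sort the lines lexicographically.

P0.a=1 P1.a=0 P1.b=0
P0.a=1 P1.a=0 P1.b=1
P0.a=1 P1.a=0 P1.b=2
P0.a=1 P1.a=2 P1.b=1
P0.a=1 P1.a=2 P1.b=2
P0.a=2 P1.a=0 P1.b=0
P0.a=2 P1.a=0 P1.b=1
P0.a=2 P1.a=0 P1.b=2
P0.a=2 P1.a=2 P1.b=1
P0.a=2 P1.a=2 P1.b=2

outcome vector order: (P0.a,P1.a,P1.b)
|TSO outcomes| = 10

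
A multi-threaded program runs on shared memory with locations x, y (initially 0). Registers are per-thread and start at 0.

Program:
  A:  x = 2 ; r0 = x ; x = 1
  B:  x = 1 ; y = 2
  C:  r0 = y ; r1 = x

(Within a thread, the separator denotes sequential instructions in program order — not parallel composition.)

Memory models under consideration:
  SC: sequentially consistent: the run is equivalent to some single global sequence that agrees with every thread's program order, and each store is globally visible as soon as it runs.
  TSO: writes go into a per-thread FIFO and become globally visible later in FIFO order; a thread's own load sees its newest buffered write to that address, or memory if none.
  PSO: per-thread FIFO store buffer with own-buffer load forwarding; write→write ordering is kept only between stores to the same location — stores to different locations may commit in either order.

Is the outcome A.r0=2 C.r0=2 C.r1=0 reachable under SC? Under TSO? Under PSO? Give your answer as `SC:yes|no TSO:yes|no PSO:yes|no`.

SC:no TSO:no PSO:yes

outcome vector order: (A.r0,C.r0,C.r1)
SC (9): (1,0,0); (1,0,1); (1,0,2); (1,2,1); (2,0,0); (2,0,1); (2,0,2); (2,2,1); (2,2,2)
TSO (9): (1,0,0); (1,0,1); (1,0,2); (1,2,1); (2,0,0); (2,0,1); (2,0,2); (2,2,1); (2,2,2)
PSO (12): (1,0,0); (1,0,1); (1,0,2); (1,2,0); (1,2,1); (1,2,2); (2,0,0); (2,0,1); (2,0,2); (2,2,0); (2,2,1); (2,2,2)
target (2,2,0) ∈ {PSO}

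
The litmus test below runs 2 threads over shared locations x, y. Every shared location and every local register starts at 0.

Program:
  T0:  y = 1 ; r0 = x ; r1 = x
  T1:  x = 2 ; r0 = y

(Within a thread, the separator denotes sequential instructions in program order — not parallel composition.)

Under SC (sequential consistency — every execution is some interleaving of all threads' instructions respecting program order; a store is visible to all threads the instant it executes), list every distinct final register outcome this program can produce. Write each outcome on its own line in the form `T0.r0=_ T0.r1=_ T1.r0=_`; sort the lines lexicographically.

T0.r0=0 T0.r1=0 T1.r0=1
T0.r0=0 T0.r1=2 T1.r0=1
T0.r0=2 T0.r1=2 T1.r0=0
T0.r0=2 T0.r1=2 T1.r0=1

outcome vector order: (T0.r0,T0.r1,T1.r0)
|SC outcomes| = 4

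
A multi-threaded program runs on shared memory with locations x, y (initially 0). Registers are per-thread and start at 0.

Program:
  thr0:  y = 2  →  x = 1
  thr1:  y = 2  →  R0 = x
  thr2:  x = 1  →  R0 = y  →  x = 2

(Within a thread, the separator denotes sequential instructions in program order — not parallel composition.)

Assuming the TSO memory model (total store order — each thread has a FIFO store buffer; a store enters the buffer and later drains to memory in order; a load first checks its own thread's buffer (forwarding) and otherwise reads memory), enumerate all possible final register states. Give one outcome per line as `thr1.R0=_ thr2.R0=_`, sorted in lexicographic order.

thr1.R0=0 thr2.R0=0
thr1.R0=0 thr2.R0=2
thr1.R0=1 thr2.R0=0
thr1.R0=1 thr2.R0=2
thr1.R0=2 thr2.R0=0
thr1.R0=2 thr2.R0=2

outcome vector order: (thr1.R0,thr2.R0)
|TSO outcomes| = 6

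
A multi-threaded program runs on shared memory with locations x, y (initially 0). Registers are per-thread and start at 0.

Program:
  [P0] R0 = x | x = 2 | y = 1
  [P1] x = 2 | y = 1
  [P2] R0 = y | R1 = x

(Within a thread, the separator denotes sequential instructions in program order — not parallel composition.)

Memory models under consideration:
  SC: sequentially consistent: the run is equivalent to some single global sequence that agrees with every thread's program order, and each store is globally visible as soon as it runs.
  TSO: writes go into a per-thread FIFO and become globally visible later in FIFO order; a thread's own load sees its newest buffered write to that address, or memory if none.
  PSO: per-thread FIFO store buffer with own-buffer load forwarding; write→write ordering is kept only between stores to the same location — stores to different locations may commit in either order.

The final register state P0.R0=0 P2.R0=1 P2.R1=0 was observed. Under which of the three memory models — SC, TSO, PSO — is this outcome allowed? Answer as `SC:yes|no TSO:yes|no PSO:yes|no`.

outcome vector order: (P0.R0,P2.R0,P2.R1)
[SC] allowed = {0/0/0 0/0/2 0/1/2 2/0/0 2/0/2 2/1/2}
[TSO] allowed = {0/0/0 0/0/2 0/1/2 2/0/0 2/0/2 2/1/2}
[PSO] allowed = {0/0/0 0/0/2 0/1/0 0/1/2 2/0/0 2/0/2 2/1/0 2/1/2}
target 0/1/0 ∈ {PSO}

SC:no TSO:no PSO:yes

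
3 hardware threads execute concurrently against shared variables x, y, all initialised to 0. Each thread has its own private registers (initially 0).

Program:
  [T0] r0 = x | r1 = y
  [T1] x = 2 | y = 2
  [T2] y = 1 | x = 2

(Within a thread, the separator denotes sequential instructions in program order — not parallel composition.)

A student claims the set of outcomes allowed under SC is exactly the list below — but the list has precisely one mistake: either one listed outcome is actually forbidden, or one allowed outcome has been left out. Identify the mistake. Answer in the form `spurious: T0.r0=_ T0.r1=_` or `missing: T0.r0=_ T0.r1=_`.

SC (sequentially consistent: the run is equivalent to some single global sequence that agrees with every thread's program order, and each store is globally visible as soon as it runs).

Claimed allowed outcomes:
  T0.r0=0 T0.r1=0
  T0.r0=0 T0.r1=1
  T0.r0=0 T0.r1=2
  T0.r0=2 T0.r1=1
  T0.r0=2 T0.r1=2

outcome vector order: (T0.r0,T0.r1)
under SC → (0,0); (0,1); (0,2); (2,0); (2,1); (2,2)
SC∖claimed = {(2,0)}

missing: T0.r0=2 T0.r1=0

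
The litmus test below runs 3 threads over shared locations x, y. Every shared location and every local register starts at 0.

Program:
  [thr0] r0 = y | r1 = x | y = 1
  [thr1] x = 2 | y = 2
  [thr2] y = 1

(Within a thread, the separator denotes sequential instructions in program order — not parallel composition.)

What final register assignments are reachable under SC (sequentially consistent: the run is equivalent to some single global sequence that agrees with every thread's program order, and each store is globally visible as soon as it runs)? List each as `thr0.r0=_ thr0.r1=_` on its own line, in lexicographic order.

thr0.r0=0 thr0.r1=0
thr0.r0=0 thr0.r1=2
thr0.r0=1 thr0.r1=0
thr0.r0=1 thr0.r1=2
thr0.r0=2 thr0.r1=2

outcome vector order: (thr0.r0,thr0.r1)
|SC outcomes| = 5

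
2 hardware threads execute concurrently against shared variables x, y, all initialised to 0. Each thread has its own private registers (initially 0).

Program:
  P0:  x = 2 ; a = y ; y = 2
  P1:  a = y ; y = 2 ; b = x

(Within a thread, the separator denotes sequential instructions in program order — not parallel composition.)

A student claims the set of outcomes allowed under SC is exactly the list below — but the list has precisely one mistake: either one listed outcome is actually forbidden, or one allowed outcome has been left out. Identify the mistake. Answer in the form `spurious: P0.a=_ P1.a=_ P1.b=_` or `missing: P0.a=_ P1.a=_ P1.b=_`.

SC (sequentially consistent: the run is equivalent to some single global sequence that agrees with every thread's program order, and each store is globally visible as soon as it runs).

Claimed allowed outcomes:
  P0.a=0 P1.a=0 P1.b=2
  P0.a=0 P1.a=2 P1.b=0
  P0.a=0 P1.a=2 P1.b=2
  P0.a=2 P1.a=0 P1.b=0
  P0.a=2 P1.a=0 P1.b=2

outcome vector order: (P0.a,P1.a,P1.b)
under SC → 0/0/2; 0/2/2; 2/0/0; 2/0/2
claimed∖SC = {0/2/0}

spurious: P0.a=0 P1.a=2 P1.b=0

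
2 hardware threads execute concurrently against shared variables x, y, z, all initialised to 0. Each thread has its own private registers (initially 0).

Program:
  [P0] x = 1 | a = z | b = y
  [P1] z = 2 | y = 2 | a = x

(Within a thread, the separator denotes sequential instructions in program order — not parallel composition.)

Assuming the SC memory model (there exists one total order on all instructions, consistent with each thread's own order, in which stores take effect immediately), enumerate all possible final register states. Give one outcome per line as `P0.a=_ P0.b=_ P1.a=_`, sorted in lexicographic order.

outcome vector order: (P0.a,P0.b,P1.a)
|SC outcomes| = 5

P0.a=0 P0.b=0 P1.a=1
P0.a=0 P0.b=2 P1.a=1
P0.a=2 P0.b=0 P1.a=1
P0.a=2 P0.b=2 P1.a=0
P0.a=2 P0.b=2 P1.a=1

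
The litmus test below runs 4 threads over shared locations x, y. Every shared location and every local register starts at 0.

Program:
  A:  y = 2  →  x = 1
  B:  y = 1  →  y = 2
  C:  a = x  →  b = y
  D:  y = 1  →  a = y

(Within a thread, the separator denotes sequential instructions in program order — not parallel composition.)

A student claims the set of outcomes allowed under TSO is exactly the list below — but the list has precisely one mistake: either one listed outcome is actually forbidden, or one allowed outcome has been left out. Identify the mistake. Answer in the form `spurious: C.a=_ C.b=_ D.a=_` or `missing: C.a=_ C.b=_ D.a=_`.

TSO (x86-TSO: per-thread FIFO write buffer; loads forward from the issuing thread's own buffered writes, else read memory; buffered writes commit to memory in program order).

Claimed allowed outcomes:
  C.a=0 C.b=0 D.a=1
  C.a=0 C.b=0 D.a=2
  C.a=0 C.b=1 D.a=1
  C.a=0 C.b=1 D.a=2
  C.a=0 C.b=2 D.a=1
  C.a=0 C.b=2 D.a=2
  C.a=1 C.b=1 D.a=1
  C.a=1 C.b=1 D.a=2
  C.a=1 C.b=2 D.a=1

missing: C.a=1 C.b=2 D.a=2

outcome vector order: (C.a,C.b,D.a)
under TSO → 001; 002; 011; 012; 021; 022; 111; 112; 121; 122
TSO∖claimed = {122}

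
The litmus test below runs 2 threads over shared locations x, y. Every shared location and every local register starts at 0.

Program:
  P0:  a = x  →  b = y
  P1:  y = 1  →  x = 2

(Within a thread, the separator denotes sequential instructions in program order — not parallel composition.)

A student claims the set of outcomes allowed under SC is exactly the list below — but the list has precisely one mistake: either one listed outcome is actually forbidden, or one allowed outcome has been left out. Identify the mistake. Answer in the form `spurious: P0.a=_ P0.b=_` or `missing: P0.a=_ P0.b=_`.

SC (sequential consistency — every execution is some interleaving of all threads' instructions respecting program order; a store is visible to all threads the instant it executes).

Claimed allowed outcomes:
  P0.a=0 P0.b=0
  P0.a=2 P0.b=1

outcome vector order: (P0.a,P0.b)
SC (3): 0/0 0/1 2/1
SC∖claimed = {0/1}

missing: P0.a=0 P0.b=1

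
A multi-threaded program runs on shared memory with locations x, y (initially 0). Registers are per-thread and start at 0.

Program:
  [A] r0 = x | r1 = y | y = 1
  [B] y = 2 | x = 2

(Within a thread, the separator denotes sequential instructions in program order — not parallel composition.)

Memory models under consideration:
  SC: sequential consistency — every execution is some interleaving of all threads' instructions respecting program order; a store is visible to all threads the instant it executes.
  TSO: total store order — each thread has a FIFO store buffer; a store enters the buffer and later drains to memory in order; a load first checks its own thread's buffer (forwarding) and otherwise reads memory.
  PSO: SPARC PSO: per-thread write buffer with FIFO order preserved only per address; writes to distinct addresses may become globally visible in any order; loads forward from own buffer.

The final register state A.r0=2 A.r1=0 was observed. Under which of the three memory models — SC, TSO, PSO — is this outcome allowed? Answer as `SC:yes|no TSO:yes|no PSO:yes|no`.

SC:no TSO:no PSO:yes

outcome vector order: (A.r0,A.r1)
SC (3): 00; 02; 22
TSO (3): 00; 02; 22
PSO (4): 00; 02; 20; 22
target 20 ∈ {PSO}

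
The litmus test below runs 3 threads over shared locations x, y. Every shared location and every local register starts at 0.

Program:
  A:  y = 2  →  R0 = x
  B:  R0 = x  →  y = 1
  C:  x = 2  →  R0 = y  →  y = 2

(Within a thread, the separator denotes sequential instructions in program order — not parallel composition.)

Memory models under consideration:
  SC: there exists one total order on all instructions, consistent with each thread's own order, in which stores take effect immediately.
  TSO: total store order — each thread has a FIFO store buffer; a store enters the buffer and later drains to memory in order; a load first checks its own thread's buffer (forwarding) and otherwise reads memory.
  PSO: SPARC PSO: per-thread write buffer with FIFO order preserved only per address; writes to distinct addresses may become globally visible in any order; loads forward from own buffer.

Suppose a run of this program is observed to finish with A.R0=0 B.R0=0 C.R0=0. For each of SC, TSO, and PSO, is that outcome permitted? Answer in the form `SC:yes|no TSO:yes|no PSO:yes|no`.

SC:no TSO:yes PSO:yes

outcome vector order: (A.R0,B.R0,C.R0)
under SC → 0/0/1, 0/0/2, 0/2/1, 0/2/2, 2/0/0, 2/0/1, 2/0/2, 2/2/0, 2/2/1, 2/2/2
under TSO → 0/0/0, 0/0/1, 0/0/2, 0/2/0, 0/2/1, 0/2/2, 2/0/0, 2/0/1, 2/0/2, 2/2/0, 2/2/1, 2/2/2
under PSO → 0/0/0, 0/0/1, 0/0/2, 0/2/0, 0/2/1, 0/2/2, 2/0/0, 2/0/1, 2/0/2, 2/2/0, 2/2/1, 2/2/2
target 0/0/0 ∈ {TSO,PSO}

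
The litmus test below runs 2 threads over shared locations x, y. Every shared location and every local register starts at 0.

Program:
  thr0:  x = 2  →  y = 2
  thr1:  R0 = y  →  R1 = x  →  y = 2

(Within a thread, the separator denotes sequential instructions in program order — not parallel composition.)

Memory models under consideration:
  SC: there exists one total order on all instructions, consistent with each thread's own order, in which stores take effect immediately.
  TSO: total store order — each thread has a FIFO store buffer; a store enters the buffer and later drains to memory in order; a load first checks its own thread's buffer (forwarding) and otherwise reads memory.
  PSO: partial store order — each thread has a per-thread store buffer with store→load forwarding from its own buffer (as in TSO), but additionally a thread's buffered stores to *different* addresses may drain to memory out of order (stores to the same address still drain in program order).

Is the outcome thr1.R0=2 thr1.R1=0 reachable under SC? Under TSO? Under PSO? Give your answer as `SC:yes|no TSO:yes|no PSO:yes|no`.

outcome vector order: (thr1.R0,thr1.R1)
[SC] allowed = {0/0; 0/2; 2/2}
[TSO] allowed = {0/0; 0/2; 2/2}
[PSO] allowed = {0/0; 0/2; 2/0; 2/2}
target 2/0 ∈ {PSO}

SC:no TSO:no PSO:yes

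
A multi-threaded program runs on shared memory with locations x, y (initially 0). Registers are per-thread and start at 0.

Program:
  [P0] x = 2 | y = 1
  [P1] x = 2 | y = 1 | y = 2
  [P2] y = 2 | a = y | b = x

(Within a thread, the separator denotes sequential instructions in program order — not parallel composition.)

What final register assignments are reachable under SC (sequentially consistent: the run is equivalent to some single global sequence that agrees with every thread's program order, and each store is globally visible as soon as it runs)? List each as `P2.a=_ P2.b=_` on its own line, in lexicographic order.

P2.a=1 P2.b=2
P2.a=2 P2.b=0
P2.a=2 P2.b=2

outcome vector order: (P2.a,P2.b)
|SC outcomes| = 3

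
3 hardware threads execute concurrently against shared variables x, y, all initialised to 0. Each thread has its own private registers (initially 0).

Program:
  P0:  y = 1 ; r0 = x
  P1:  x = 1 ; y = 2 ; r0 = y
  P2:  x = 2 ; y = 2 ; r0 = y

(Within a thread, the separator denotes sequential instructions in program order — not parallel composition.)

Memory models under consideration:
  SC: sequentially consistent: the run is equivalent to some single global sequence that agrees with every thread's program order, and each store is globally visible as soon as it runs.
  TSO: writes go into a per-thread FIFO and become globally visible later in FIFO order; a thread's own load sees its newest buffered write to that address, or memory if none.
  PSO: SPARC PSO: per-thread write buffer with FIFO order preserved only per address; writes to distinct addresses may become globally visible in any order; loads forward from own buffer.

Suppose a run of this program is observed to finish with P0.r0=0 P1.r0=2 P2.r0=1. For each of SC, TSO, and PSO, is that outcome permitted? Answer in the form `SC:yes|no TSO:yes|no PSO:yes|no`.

SC:no TSO:yes PSO:yes

outcome vector order: (P0.r0,P1.r0,P2.r0)
under SC → (0,2,2); (1,1,1); (1,1,2); (1,2,1); (1,2,2); (2,1,1); (2,1,2); (2,2,1); (2,2,2)
under TSO → (0,1,1); (0,1,2); (0,2,1); (0,2,2); (1,1,1); (1,1,2); (1,2,1); (1,2,2); (2,1,1); (2,1,2); (2,2,1); (2,2,2)
under PSO → (0,1,1); (0,1,2); (0,2,1); (0,2,2); (1,1,1); (1,1,2); (1,2,1); (1,2,2); (2,1,1); (2,1,2); (2,2,1); (2,2,2)
target (0,2,1) ∈ {TSO,PSO}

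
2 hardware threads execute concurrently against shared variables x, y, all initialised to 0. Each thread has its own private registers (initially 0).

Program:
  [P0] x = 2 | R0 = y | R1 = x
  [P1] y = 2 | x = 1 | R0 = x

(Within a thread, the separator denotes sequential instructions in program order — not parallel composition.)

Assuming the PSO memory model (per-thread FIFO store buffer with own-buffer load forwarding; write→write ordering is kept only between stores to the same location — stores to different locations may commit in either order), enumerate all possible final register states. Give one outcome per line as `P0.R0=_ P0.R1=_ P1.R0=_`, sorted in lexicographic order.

P0.R0=0 P0.R1=1 P1.R0=1
P0.R0=0 P0.R1=2 P1.R0=1
P0.R0=0 P0.R1=2 P1.R0=2
P0.R0=2 P0.R1=1 P1.R0=1
P0.R0=2 P0.R1=2 P1.R0=1
P0.R0=2 P0.R1=2 P1.R0=2

outcome vector order: (P0.R0,P0.R1,P1.R0)
|PSO outcomes| = 6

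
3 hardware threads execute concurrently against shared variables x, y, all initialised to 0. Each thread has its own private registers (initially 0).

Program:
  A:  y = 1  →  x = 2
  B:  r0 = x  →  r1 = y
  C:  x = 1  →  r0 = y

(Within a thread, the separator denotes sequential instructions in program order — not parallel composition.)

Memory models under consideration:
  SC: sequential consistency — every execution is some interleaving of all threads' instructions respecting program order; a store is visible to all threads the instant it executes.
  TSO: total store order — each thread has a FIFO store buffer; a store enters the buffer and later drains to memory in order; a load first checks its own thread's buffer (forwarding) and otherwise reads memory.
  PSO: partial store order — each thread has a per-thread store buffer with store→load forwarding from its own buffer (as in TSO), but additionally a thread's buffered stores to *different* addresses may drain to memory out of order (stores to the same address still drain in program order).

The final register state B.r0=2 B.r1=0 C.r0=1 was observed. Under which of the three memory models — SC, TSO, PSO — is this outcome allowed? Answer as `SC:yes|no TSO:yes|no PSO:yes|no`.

outcome vector order: (B.r0,B.r1,C.r0)
under SC → (0,0,0); (0,0,1); (0,1,0); (0,1,1); (1,0,0); (1,0,1); (1,1,0); (1,1,1); (2,1,0); (2,1,1)
under TSO → (0,0,0); (0,0,1); (0,1,0); (0,1,1); (1,0,0); (1,0,1); (1,1,0); (1,1,1); (2,1,0); (2,1,1)
under PSO → (0,0,0); (0,0,1); (0,1,0); (0,1,1); (1,0,0); (1,0,1); (1,1,0); (1,1,1); (2,0,0); (2,0,1); (2,1,0); (2,1,1)
target (2,0,1) ∈ {PSO}

SC:no TSO:no PSO:yes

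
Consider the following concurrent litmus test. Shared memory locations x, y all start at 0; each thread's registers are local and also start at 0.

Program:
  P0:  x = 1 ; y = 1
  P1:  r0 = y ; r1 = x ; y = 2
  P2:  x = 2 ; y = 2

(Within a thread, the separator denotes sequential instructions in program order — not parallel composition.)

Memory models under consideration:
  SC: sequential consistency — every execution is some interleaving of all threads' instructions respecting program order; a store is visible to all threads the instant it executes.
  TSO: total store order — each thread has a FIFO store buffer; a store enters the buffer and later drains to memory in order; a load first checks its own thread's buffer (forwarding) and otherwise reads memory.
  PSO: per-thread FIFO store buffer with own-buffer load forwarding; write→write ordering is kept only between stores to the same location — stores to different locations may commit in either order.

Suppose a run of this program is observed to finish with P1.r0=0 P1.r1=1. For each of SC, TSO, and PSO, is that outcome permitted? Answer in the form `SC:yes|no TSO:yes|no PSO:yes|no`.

SC:yes TSO:yes PSO:yes

outcome vector order: (P1.r0,P1.r1)
under SC → 00, 01, 02, 11, 12, 21, 22
under TSO → 00, 01, 02, 11, 12, 21, 22
under PSO → 00, 01, 02, 10, 11, 12, 20, 21, 22
target 01 ∈ {SC,TSO,PSO}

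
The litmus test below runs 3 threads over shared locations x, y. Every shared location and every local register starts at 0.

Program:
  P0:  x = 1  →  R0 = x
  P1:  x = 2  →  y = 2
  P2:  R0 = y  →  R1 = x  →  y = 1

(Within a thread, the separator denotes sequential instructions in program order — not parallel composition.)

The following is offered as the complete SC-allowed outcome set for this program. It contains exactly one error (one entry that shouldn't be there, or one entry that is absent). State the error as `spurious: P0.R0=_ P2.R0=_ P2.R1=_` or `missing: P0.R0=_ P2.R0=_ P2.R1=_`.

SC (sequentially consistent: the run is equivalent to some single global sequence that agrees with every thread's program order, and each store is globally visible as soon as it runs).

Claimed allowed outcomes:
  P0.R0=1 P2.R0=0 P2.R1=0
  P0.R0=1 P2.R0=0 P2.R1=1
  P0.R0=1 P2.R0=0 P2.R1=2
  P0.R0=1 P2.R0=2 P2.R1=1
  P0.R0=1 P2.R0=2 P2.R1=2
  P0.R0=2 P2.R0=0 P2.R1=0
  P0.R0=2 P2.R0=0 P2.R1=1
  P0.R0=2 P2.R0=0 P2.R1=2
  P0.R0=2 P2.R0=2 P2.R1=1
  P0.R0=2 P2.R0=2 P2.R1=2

spurious: P0.R0=2 P2.R0=2 P2.R1=1

outcome vector order: (P0.R0,P2.R0,P2.R1)
SC: 9 outcomes — {(1,0,0), (1,0,1), (1,0,2), (1,2,1), (1,2,2), (2,0,0), (2,0,1), (2,0,2), (2,2,2)}
claimed∖SC = {(2,2,1)}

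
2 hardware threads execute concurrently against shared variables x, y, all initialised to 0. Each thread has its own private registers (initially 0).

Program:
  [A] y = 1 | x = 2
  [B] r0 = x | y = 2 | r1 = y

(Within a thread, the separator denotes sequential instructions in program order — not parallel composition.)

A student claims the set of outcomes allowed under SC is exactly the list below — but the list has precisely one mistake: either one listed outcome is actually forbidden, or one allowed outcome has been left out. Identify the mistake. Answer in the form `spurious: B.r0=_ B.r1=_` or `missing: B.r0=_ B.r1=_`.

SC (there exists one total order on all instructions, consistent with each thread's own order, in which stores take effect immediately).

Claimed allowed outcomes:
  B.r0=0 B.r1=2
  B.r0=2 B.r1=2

outcome vector order: (B.r0,B.r1)
[SC] allowed = {0/1 0/2 2/2}
SC∖claimed = {0/1}

missing: B.r0=0 B.r1=1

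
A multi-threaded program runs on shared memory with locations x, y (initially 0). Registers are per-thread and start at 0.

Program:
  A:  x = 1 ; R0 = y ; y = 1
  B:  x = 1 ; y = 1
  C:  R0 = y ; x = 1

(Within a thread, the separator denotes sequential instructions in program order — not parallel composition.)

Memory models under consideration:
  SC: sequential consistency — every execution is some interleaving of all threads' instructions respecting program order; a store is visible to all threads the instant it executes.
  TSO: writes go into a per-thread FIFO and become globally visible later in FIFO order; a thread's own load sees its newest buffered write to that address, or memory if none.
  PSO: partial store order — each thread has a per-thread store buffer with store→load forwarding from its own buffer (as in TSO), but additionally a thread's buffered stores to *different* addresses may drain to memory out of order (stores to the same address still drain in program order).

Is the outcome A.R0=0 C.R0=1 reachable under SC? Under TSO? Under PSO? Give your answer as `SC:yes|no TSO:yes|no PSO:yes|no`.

SC:yes TSO:yes PSO:yes

outcome vector order: (A.R0,C.R0)
[SC] allowed = {<0 0>; <0 1>; <1 0>; <1 1>}
[TSO] allowed = {<0 0>; <0 1>; <1 0>; <1 1>}
[PSO] allowed = {<0 0>; <0 1>; <1 0>; <1 1>}
target <0 1> ∈ {SC,TSO,PSO}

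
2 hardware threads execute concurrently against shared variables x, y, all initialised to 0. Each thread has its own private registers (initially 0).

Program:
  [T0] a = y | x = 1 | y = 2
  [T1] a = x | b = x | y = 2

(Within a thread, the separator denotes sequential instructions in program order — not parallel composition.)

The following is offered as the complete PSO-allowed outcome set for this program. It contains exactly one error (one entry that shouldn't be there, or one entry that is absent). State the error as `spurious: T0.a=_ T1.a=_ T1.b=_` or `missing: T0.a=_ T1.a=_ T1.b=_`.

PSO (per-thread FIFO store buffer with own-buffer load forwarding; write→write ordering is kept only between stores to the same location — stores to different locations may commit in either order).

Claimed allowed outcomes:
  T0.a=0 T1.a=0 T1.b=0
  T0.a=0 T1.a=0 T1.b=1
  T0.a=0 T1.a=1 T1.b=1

missing: T0.a=2 T1.a=0 T1.b=0

outcome vector order: (T0.a,T1.a,T1.b)
PSO: 4 outcomes — {(0,0,0); (0,0,1); (0,1,1); (2,0,0)}
PSO∖claimed = {(2,0,0)}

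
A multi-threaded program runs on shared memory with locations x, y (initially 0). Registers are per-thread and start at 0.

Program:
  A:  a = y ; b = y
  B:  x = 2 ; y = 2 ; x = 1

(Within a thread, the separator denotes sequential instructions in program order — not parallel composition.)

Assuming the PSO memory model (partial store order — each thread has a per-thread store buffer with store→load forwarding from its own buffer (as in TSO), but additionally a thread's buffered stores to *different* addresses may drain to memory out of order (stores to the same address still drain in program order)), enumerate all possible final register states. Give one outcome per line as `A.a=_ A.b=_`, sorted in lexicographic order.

A.a=0 A.b=0
A.a=0 A.b=2
A.a=2 A.b=2

outcome vector order: (A.a,A.b)
|PSO outcomes| = 3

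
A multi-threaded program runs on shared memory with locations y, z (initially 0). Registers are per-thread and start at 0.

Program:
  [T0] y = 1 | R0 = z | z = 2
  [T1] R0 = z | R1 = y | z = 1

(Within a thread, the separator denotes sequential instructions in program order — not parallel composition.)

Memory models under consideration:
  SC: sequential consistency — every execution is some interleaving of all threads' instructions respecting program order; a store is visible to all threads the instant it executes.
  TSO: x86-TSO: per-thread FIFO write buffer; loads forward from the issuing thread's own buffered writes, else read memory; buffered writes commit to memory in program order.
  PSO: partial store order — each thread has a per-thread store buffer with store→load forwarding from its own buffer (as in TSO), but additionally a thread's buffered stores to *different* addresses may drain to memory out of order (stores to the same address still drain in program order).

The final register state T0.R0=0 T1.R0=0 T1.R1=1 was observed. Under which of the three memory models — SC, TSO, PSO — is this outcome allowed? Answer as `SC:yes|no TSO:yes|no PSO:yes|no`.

SC:yes TSO:yes PSO:yes

outcome vector order: (T0.R0,T1.R0,T1.R1)
SC: 5 outcomes — {0/0/0; 0/0/1; 0/2/1; 1/0/0; 1/0/1}
TSO: 5 outcomes — {0/0/0; 0/0/1; 0/2/1; 1/0/0; 1/0/1}
PSO: 6 outcomes — {0/0/0; 0/0/1; 0/2/0; 0/2/1; 1/0/0; 1/0/1}
target 0/0/1 ∈ {SC,TSO,PSO}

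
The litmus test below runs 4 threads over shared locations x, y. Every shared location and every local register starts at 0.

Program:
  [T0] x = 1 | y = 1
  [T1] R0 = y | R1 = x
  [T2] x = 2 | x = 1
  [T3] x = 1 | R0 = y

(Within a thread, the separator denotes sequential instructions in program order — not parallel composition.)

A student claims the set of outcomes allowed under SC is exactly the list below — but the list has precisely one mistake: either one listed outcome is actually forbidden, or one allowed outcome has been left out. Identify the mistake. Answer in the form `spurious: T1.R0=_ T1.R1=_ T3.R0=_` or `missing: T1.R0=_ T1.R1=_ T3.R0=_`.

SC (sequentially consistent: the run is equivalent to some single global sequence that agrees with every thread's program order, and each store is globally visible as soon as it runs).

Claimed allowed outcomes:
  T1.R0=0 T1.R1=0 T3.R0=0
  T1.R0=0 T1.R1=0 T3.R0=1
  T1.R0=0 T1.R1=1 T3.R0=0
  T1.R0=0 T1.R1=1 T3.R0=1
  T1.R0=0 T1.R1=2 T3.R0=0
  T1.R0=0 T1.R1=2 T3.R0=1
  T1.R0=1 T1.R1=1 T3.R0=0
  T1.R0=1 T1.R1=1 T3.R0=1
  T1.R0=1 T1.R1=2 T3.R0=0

missing: T1.R0=1 T1.R1=2 T3.R0=1

outcome vector order: (T1.R0,T1.R1,T3.R0)
[SC] allowed = {0/0/0 0/0/1 0/1/0 0/1/1 0/2/0 0/2/1 1/1/0 1/1/1 1/2/0 1/2/1}
SC∖claimed = {1/2/1}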